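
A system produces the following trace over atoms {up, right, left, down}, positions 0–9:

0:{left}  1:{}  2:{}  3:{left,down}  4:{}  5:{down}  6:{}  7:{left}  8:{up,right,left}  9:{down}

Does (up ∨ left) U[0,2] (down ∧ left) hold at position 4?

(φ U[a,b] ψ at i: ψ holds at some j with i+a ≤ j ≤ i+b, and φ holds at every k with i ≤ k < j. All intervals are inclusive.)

Need some j in [4,6] with (down ∧ left), and (up ∨ left) at every k in [4,j-1].
  j=4: (down ∧ left) false.
  j=5: (down ∧ left) false.
  j=6: (down ∧ left) false.
No j in the window works → until fails.

Does not hold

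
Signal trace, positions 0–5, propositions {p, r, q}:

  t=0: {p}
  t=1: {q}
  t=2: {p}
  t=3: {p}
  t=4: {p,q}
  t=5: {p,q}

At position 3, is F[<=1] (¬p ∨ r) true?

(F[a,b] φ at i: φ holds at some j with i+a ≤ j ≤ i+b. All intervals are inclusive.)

No

Check (¬p ∨ r) at each j in [3,4]:
  j=3: false
  j=4: false
No position in the window satisfies it → formula fails.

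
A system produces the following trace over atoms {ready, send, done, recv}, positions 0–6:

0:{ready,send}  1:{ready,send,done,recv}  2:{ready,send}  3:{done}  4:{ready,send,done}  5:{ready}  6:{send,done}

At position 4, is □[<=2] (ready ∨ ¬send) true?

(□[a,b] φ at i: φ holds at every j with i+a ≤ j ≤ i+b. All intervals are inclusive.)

Check (ready ∨ ¬send) at every j in [4,6]:
  j=4: true
  j=5: true
  j=6: false
Fails at j=6 → formula fails.

Does not hold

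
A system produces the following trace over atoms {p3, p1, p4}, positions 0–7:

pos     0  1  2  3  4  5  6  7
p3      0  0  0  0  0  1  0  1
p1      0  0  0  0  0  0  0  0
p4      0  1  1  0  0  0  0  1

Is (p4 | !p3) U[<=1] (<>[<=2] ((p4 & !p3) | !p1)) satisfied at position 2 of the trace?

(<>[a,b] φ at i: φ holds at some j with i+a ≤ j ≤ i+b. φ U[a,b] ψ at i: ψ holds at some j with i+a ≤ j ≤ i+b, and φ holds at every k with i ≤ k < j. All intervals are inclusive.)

True

Need some j in [2,3] with <>[<=2] ((p4 & !p3) | !p1), and (p4 | !p3) at every k in [2,j-1].
  j=2: <>[<=2] ((p4 & !p3) | !p1) holds; no prefix to check → satisfied.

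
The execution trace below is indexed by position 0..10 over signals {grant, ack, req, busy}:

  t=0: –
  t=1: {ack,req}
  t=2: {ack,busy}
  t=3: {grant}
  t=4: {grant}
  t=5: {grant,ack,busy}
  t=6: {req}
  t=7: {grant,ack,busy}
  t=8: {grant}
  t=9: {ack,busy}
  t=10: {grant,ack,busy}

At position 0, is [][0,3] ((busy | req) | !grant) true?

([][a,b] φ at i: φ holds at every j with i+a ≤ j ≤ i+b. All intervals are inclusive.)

Check ((busy | req) | !grant) at every j in [0,3]:
  j=0: true
  j=1: true
  j=2: true
  j=3: false
Fails at j=3 → formula fails.

Does not hold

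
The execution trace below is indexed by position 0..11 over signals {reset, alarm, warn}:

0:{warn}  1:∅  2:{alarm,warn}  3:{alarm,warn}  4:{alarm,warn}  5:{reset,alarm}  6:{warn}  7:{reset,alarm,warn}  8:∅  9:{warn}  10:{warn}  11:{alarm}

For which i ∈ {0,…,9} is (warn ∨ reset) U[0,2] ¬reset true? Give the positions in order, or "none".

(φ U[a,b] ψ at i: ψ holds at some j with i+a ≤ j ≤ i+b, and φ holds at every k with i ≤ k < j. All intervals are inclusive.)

0, 1, 2, 3, 4, 5, 6, 7, 8, 9

Evaluate at each i in [0,9]:
  i=0: ✓ (rhs at j=0)
  i=1: ✓ (rhs at j=1)
  i=2: ✓ (rhs at j=2)
  i=3: ✓ (rhs at j=3)
  i=4: ✓ (rhs at j=4)
  i=5: ✓ (rhs at j=6; lhs holds on [5,5])
  i=6: ✓ (rhs at j=6)
  i=7: ✓ (rhs at j=8; lhs holds on [7,7])
  i=8: ✓ (rhs at j=8)
  i=9: ✓ (rhs at j=9)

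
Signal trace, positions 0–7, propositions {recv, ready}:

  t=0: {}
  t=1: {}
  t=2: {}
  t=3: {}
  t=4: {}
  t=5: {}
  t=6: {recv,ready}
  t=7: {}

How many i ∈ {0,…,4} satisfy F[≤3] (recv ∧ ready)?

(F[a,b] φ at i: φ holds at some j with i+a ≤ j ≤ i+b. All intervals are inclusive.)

Evaluate at each i in [0,4]:
  i=0: ✗ (none in [0,3])
  i=1: ✗ (none in [1,4])
  i=2: ✗ (none in [2,5])
  i=3: ✓ (witness j=6)
  i=4: ✓ (witness j=6)
Positions where it holds: {3, 4} → 2.

2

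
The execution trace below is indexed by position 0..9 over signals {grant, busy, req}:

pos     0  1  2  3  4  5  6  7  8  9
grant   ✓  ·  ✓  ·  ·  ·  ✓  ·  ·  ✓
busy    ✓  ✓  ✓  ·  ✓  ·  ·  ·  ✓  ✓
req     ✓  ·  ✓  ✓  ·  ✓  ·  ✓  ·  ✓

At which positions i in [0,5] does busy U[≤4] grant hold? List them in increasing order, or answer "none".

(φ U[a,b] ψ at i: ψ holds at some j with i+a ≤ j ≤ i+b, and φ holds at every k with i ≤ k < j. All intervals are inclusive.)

0, 1, 2

Evaluate at each i in [0,5]:
  i=0: ✓ (rhs at j=0)
  i=1: ✓ (rhs at j=2; lhs holds on [1,1])
  i=2: ✓ (rhs at j=2)
  i=3: ✗ (lhs fails at k=3 before rhs at j=6)
  i=4: ✗ (lhs fails at k=5 before rhs at j=6)
  i=5: ✗ (lhs fails at k=5 before rhs at j=6)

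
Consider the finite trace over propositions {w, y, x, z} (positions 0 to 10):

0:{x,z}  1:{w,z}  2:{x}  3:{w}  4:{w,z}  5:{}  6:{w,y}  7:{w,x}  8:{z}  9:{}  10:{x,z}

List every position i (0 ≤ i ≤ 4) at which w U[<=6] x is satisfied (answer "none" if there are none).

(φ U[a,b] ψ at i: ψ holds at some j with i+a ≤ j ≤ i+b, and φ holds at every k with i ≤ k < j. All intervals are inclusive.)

Evaluate at each i in [0,4]:
  i=0: ✓ (rhs at j=0)
  i=1: ✓ (rhs at j=2; lhs holds on [1,1])
  i=2: ✓ (rhs at j=2)
  i=3: ✗ (lhs fails at k=5 before rhs at j=7)
  i=4: ✗ (lhs fails at k=5 before rhs at j=7)

0, 1, 2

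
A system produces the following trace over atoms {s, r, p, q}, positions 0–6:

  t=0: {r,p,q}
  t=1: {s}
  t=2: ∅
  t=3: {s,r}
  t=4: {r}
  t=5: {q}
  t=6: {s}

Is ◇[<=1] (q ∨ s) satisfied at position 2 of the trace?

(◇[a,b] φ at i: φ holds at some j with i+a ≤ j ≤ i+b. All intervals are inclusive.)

Holds

Check (q ∨ s) at each j in [2,3]:
  j=2: false
  j=3: true
Found at j=3 → formula holds.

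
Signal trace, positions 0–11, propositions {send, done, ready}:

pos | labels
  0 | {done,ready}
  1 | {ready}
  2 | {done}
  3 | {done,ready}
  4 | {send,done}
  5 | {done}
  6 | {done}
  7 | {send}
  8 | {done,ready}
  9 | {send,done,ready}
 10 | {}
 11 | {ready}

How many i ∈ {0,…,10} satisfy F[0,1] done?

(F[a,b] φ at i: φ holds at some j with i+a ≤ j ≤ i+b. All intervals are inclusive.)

10

Evaluate at each i in [0,10]:
  i=0: ✓ (witness j=0)
  i=1: ✓ (witness j=2)
  i=2: ✓ (witness j=2)
  i=3: ✓ (witness j=3)
  i=4: ✓ (witness j=4)
  i=5: ✓ (witness j=5)
  i=6: ✓ (witness j=6)
  i=7: ✓ (witness j=8)
  i=8: ✓ (witness j=8)
  i=9: ✓ (witness j=9)
  i=10: ✗ (none in [10,11])
Positions where it holds: {0, 1, 2, 3, 4, 5, 6, 7, 8, 9} → 10.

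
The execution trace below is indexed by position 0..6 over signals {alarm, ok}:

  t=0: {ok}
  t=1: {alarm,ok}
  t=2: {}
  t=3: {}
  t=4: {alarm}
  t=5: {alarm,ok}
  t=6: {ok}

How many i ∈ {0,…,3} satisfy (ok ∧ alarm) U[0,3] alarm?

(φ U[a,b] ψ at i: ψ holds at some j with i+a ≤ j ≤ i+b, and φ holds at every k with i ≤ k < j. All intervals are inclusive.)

Evaluate at each i in [0,3]:
  i=0: ✗ (lhs fails at k=0 before rhs at j=1)
  i=1: ✓ (rhs at j=1)
  i=2: ✗ (lhs fails at k=2 before rhs at j=4)
  i=3: ✗ (lhs fails at k=3 before rhs at j=4)
Positions where it holds: {1} → 1.

1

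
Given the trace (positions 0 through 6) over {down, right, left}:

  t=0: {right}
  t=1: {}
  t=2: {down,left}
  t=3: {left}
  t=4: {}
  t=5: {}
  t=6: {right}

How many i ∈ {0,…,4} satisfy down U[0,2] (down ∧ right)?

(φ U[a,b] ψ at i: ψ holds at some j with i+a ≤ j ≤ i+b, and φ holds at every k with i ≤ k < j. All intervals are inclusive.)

Evaluate at each i in [0,4]:
  i=0: ✗ (no rhs in [0,2])
  i=1: ✗ (no rhs in [1,3])
  i=2: ✗ (no rhs in [2,4])
  i=3: ✗ (no rhs in [3,5])
  i=4: ✗ (no rhs in [4,6])
Positions where it holds: {} → 0.

0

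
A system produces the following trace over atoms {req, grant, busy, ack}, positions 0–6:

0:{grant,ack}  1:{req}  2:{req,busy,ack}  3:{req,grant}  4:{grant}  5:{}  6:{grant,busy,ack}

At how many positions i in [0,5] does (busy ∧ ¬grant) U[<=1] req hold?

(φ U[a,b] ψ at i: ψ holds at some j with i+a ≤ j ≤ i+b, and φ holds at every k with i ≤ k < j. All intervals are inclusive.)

Evaluate at each i in [0,5]:
  i=0: ✗ (lhs fails at k=0 before rhs at j=1)
  i=1: ✓ (rhs at j=1)
  i=2: ✓ (rhs at j=2)
  i=3: ✓ (rhs at j=3)
  i=4: ✗ (no rhs in [4,5])
  i=5: ✗ (no rhs in [5,6])
Positions where it holds: {1, 2, 3} → 3.

3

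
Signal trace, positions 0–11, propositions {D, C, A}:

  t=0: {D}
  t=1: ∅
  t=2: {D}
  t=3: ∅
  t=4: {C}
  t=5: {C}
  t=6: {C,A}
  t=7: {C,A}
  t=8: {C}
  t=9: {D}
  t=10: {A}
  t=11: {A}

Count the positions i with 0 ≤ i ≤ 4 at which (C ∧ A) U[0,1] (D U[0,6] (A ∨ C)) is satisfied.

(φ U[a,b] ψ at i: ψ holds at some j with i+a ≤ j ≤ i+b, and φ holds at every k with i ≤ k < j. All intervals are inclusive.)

1

Evaluate at each i in [0,4]:
  i=0: ✗ (no rhs in [0,1])
  i=1: ✗ (no rhs in [1,2])
  i=2: ✗ (no rhs in [2,3])
  i=3: ✗ (lhs fails at k=3 before rhs at j=4)
  i=4: ✓ (rhs at j=4)
Positions where it holds: {4} → 1.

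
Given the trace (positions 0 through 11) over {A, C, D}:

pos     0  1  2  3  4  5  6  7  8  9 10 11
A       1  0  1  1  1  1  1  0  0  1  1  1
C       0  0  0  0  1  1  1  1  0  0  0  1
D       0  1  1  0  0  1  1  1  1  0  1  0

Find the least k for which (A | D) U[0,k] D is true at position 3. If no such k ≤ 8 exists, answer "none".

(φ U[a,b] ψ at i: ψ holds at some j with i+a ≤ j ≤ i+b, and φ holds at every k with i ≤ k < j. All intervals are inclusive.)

Need earliest j ≥ 3 with D, and (A | D) at every k in [3,j-1].
  j=3: rhs fails.
  j=4: rhs fails.
  j=5: rhs holds; lhs holds on [3,4]. k = 2.

2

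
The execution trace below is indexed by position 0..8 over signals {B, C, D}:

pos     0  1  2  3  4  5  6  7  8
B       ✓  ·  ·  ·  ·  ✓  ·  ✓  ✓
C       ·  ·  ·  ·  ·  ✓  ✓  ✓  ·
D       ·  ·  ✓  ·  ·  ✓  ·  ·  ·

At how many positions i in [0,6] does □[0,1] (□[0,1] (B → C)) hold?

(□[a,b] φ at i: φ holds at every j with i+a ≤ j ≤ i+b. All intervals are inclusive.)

5

Evaluate at each i in [0,6]:
  i=0: ✗ (fails at j=0)
  i=1: ✓ (all of [1,2])
  i=2: ✓ (all of [2,3])
  i=3: ✓ (all of [3,4])
  i=4: ✓ (all of [4,5])
  i=5: ✓ (all of [5,6])
  i=6: ✗ (fails at j=7)
Positions where it holds: {1, 2, 3, 4, 5} → 5.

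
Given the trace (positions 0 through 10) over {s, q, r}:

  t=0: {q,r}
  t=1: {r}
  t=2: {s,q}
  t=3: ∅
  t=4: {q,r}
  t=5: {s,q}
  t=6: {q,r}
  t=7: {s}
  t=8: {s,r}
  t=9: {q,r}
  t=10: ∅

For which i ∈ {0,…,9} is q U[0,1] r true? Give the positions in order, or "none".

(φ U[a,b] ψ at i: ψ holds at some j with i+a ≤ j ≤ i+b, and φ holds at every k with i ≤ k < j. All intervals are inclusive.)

Evaluate at each i in [0,9]:
  i=0: ✓ (rhs at j=0)
  i=1: ✓ (rhs at j=1)
  i=2: ✗ (no rhs in [2,3])
  i=3: ✗ (lhs fails at k=3 before rhs at j=4)
  i=4: ✓ (rhs at j=4)
  i=5: ✓ (rhs at j=6; lhs holds on [5,5])
  i=6: ✓ (rhs at j=6)
  i=7: ✗ (lhs fails at k=7 before rhs at j=8)
  i=8: ✓ (rhs at j=8)
  i=9: ✓ (rhs at j=9)

0, 1, 4, 5, 6, 8, 9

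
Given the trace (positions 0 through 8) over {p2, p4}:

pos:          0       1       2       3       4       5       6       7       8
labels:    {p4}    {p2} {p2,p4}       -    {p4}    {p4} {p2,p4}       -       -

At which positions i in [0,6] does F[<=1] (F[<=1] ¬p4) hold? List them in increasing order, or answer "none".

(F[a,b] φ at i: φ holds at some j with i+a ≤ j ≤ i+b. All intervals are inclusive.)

Evaluate at each i in [0,6]:
  i=0: ✓ (witness j=0)
  i=1: ✓ (witness j=1)
  i=2: ✓ (witness j=2)
  i=3: ✓ (witness j=3)
  i=4: ✗ (none in [4,5])
  i=5: ✓ (witness j=6)
  i=6: ✓ (witness j=6)

0, 1, 2, 3, 5, 6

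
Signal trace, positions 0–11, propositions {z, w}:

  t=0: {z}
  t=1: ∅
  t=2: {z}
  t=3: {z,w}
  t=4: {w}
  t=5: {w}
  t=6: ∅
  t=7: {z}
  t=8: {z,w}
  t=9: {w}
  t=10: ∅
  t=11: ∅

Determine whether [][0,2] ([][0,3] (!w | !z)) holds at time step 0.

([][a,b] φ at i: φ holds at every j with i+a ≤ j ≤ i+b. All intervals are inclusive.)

Does not hold

Check [][0,3] (!w | !z) at every j in [0,2]:
  j=0: fails at 3
  j=1: fails at 3
  j=2: fails at 3
Fails at j=0 → formula fails.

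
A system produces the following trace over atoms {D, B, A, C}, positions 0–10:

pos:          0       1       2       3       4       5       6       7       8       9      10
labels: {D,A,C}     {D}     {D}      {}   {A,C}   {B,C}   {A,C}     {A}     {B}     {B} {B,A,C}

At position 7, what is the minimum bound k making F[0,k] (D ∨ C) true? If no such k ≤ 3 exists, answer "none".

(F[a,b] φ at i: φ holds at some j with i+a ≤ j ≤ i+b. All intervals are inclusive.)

Scan j = 7,8,… for (D ∨ C):
  j=7: fails
  j=8: fails
  j=9: fails
  j=10: holds
First hit at j=10, so smallest k = 10-7 = 3.

3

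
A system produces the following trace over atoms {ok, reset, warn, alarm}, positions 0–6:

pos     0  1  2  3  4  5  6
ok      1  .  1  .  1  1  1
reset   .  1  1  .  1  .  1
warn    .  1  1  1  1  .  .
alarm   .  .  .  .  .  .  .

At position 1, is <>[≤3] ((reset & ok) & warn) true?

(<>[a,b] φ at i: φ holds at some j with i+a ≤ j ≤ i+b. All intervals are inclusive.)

Check ((reset & ok) & warn) at each j in [1,4]:
  j=1: false
  j=2: true
  j=3: false
  j=4: true
Found at j=2 → formula holds.

Holds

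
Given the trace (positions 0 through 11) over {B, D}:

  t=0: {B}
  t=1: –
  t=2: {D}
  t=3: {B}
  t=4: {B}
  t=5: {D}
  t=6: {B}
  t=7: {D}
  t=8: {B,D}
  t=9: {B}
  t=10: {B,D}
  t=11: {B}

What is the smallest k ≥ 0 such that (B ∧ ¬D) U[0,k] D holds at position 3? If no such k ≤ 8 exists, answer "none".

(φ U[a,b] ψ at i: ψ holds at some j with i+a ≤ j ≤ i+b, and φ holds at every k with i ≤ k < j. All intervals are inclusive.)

2

Need earliest j ≥ 3 with D, and (B ∧ ¬D) at every k in [3,j-1].
  j=3: rhs fails.
  j=4: rhs fails.
  j=5: rhs holds; lhs holds on [3,4]. k = 2.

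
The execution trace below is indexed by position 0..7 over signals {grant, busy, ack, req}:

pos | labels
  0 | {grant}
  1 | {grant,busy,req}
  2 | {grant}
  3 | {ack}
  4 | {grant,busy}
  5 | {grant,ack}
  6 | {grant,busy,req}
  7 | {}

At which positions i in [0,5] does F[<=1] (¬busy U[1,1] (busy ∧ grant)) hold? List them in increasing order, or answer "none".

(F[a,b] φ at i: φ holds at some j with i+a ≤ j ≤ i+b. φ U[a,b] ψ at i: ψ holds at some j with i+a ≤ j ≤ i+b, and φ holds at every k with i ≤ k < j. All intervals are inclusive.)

0, 2, 3, 4, 5

Evaluate at each i in [0,5]:
  i=0: ✓ (witness j=0)
  i=1: ✗ (none in [1,2])
  i=2: ✓ (witness j=3)
  i=3: ✓ (witness j=3)
  i=4: ✓ (witness j=5)
  i=5: ✓ (witness j=5)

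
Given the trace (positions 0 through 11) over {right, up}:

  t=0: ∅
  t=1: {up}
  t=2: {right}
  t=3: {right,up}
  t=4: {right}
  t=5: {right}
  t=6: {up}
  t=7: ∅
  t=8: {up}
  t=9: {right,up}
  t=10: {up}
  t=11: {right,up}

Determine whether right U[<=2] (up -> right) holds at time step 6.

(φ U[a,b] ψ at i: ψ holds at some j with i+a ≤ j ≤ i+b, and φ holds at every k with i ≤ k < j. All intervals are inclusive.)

Need some j in [6,8] with (up -> right), and right at every k in [6,j-1].
  j=6: (up -> right) false.
  j=7: (up -> right) holds, but right fails at k=6 → not this j.
  j=8: (up -> right) false.
No j in the window works → until fails.

False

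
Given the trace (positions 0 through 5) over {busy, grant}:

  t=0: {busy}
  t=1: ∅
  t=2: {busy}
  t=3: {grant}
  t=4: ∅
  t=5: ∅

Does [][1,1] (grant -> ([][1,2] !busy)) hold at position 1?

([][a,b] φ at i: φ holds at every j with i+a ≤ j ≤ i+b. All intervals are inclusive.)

Check (grant -> ([][1,2] !busy)) at every j in [2,2]:
  j=2: antecedent false → ✓
All positions satisfy it → formula holds.

Yes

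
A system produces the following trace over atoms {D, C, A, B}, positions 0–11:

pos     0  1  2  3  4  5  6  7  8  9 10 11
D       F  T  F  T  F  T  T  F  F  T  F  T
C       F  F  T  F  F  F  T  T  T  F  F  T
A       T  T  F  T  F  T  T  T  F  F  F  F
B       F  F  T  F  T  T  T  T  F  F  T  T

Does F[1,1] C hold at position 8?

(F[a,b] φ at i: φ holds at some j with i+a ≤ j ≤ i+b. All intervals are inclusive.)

False

Check C at each j in [9,9]:
  j=9: false
No position in the window satisfies it → formula fails.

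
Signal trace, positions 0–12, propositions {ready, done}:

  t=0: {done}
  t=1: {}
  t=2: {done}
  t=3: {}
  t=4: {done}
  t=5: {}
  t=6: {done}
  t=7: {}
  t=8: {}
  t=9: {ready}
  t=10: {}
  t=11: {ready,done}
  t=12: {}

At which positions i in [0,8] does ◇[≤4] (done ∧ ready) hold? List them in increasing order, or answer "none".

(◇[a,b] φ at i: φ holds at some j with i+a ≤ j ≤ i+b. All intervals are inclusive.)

7, 8

Evaluate at each i in [0,8]:
  i=0: ✗ (none in [0,4])
  i=1: ✗ (none in [1,5])
  i=2: ✗ (none in [2,6])
  i=3: ✗ (none in [3,7])
  i=4: ✗ (none in [4,8])
  i=5: ✗ (none in [5,9])
  i=6: ✗ (none in [6,10])
  i=7: ✓ (witness j=11)
  i=8: ✓ (witness j=11)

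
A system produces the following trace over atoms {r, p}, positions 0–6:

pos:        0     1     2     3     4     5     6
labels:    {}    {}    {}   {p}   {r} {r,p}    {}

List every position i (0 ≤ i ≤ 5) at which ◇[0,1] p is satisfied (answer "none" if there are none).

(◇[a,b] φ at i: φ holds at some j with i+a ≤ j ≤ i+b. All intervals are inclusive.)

2, 3, 4, 5

Evaluate at each i in [0,5]:
  i=0: ✗ (none in [0,1])
  i=1: ✗ (none in [1,2])
  i=2: ✓ (witness j=3)
  i=3: ✓ (witness j=3)
  i=4: ✓ (witness j=5)
  i=5: ✓ (witness j=5)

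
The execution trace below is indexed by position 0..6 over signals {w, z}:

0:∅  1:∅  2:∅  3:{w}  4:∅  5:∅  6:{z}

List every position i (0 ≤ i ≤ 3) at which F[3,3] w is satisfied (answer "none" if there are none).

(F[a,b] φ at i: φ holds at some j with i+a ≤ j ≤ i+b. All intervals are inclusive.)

0

Evaluate at each i in [0,3]:
  i=0: ✓ (witness j=3)
  i=1: ✗ (none in [4,4])
  i=2: ✗ (none in [5,5])
  i=3: ✗ (none in [6,6])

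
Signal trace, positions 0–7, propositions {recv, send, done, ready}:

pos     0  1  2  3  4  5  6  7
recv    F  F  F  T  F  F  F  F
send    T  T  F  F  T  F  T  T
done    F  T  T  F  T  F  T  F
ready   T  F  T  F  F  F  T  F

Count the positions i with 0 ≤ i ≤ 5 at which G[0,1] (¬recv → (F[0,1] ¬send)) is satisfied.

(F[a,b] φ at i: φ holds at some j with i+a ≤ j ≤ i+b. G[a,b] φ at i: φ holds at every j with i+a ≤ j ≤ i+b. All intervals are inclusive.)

Evaluate at each i in [0,5]:
  i=0: ✗ (fails at j=0)
  i=1: ✓ (all of [1,2])
  i=2: ✓ (all of [2,3])
  i=3: ✓ (all of [3,4])
  i=4: ✓ (all of [4,5])
  i=5: ✗ (fails at j=6)
Positions where it holds: {1, 2, 3, 4} → 4.

4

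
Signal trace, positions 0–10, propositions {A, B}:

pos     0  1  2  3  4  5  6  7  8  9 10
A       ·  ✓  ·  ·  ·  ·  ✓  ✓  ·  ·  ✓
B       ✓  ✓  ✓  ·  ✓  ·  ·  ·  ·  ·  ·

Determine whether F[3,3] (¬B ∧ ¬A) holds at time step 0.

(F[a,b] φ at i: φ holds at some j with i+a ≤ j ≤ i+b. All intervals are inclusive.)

Holds

Check (¬B ∧ ¬A) at each j in [3,3]:
  j=3: true
Found at j=3 → formula holds.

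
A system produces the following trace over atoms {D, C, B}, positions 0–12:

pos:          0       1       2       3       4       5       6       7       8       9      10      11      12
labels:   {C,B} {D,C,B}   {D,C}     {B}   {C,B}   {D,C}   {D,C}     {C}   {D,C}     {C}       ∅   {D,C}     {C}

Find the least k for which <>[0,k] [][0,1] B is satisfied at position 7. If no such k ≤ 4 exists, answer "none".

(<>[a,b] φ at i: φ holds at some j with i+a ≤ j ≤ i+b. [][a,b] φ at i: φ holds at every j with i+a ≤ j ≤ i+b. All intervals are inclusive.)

none

Scan j = 7,8,… for [][0,1] B:
  j=7: fails
  j=8: fails
  j=9: fails
  j=10: fails
  j=11: fails
No j in [7,11] satisfies it → none.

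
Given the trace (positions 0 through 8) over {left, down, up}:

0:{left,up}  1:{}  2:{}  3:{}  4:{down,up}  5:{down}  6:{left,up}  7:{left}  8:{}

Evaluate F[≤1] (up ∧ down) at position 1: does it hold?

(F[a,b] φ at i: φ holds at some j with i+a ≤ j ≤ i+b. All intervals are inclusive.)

Check (up ∧ down) at each j in [1,2]:
  j=1: false
  j=2: false
No position in the window satisfies it → formula fails.

No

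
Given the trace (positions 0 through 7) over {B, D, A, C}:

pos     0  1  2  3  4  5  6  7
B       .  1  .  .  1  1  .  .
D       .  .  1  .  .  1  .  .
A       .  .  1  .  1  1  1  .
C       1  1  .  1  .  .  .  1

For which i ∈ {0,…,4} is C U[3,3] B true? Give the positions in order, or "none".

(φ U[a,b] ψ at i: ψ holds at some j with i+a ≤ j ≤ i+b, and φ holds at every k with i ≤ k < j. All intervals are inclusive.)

Evaluate at each i in [0,4]:
  i=0: ✗ (no rhs in [3,3])
  i=1: ✗ (lhs fails at k=2 before rhs at j=4)
  i=2: ✗ (lhs fails at k=2 before rhs at j=5)
  i=3: ✗ (no rhs in [6,6])
  i=4: ✗ (no rhs in [7,7])

none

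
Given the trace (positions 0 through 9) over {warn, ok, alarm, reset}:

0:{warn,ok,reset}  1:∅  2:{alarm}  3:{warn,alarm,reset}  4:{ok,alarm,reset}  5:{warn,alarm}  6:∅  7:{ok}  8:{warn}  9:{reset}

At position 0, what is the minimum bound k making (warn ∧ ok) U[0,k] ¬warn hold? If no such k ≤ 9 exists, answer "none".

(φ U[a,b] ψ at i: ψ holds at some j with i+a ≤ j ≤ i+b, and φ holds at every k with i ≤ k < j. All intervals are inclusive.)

1

Need earliest j ≥ 0 with ¬warn, and (warn ∧ ok) at every k in [0,j-1].
  j=0: rhs fails.
  j=1: rhs holds; lhs holds on [0,0]. k = 1.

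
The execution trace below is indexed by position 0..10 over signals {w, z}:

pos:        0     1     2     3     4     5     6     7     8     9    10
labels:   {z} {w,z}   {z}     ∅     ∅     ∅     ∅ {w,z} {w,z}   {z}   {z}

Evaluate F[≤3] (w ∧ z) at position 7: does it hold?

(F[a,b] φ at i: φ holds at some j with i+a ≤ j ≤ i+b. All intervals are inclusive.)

Check (w ∧ z) at each j in [7,10]:
  j=7: true
  j=8: true
  j=9: false
  j=10: false
Found at j=7 → formula holds.

Yes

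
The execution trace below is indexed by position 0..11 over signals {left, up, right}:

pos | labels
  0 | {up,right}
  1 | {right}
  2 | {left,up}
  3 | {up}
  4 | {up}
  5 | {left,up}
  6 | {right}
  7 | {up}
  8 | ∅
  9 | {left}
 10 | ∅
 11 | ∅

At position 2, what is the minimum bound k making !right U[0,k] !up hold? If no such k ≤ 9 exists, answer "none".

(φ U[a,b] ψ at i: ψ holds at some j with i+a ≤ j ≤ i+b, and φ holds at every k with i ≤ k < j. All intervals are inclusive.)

4

Need earliest j ≥ 2 with !up, and !right at every k in [2,j-1].
  j=2: rhs fails.
  j=3: rhs fails.
  j=4: rhs fails.
  j=5: rhs fails.
  j=6: rhs holds; lhs holds on [2,5]. k = 4.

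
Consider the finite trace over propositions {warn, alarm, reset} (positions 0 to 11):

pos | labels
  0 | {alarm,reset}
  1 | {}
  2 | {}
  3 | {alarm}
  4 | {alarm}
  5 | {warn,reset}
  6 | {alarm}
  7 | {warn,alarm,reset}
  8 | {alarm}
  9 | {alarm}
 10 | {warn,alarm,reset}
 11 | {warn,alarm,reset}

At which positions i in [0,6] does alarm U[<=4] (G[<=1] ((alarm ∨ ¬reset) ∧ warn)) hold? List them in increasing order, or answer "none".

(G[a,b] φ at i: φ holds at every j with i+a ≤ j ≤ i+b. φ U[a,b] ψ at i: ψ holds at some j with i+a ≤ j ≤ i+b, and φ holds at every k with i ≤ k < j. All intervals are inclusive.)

Evaluate at each i in [0,6]:
  i=0: ✗ (no rhs in [0,4])
  i=1: ✗ (no rhs in [1,5])
  i=2: ✗ (no rhs in [2,6])
  i=3: ✗ (no rhs in [3,7])
  i=4: ✗ (no rhs in [4,8])
  i=5: ✗ (no rhs in [5,9])
  i=6: ✓ (rhs at j=10; lhs holds on [6,9])

6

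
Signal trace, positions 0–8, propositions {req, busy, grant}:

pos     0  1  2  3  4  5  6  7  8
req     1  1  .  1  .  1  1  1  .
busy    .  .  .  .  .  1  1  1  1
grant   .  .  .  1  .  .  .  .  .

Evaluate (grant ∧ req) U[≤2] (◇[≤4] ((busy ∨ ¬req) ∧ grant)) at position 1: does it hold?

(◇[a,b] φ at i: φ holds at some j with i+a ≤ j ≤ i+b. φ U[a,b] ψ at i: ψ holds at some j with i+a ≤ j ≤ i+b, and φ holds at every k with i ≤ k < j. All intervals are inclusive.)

Need some j in [1,3] with ◇[≤4] ((busy ∨ ¬req) ∧ grant), and (grant ∧ req) at every k in [1,j-1].
  j=1: ◇[≤4] ((busy ∨ ¬req) ∧ grant) — fails (none in [1,5]).
  j=2: ◇[≤4] ((busy ∨ ¬req) ∧ grant) — fails (none in [2,6]).
  j=3: ◇[≤4] ((busy ∨ ¬req) ∧ grant) — fails (none in [3,7]).
No j in the window works → until fails.

Does not hold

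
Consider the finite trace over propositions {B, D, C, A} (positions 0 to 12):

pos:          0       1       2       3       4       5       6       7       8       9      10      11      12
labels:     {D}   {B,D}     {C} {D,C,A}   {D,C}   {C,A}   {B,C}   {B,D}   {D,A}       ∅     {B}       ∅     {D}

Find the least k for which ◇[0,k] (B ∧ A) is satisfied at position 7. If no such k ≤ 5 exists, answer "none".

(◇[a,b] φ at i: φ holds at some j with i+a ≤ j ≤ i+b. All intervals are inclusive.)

Scan j = 7,8,… for (B ∧ A):
  j=7: fails
  j=8: fails
  j=9: fails
  j=10: fails
  j=11: fails
  j=12: fails
No j in [7,12] satisfies it → none.

none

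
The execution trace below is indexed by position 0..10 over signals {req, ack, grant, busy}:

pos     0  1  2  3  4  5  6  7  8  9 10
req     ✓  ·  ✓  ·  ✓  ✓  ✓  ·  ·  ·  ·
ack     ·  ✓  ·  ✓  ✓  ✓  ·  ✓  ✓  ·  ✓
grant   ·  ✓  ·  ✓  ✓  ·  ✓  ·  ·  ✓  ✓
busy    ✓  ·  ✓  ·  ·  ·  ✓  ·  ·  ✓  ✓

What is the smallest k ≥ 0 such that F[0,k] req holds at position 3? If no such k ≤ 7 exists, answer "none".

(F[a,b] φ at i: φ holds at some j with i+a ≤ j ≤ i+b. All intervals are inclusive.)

Scan j = 3,4,… for req:
  j=3: fails
  j=4: holds
First hit at j=4, so smallest k = 4-3 = 1.

1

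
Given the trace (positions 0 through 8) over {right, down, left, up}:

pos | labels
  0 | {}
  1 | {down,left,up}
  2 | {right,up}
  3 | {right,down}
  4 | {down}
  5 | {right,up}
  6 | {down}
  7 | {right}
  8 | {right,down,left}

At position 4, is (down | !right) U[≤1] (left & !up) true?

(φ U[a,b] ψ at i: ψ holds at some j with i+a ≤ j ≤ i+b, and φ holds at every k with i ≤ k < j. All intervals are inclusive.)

Need some j in [4,5] with (left & !up), and (down | !right) at every k in [4,j-1].
  j=4: (left & !up) false.
  j=5: (left & !up) false.
No j in the window works → until fails.

False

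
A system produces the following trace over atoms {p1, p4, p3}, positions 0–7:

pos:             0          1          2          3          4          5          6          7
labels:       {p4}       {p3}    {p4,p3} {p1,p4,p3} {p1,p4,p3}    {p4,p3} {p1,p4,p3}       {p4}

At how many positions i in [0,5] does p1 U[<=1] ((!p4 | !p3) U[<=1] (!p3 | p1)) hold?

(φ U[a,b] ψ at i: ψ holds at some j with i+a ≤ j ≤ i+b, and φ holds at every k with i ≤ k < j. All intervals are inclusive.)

Evaluate at each i in [0,5]:
  i=0: ✓ (rhs at j=0)
  i=1: ✗ (no rhs in [1,2])
  i=2: ✗ (lhs fails at k=2 before rhs at j=3)
  i=3: ✓ (rhs at j=3)
  i=4: ✓ (rhs at j=4)
  i=5: ✗ (lhs fails at k=5 before rhs at j=6)
Positions where it holds: {0, 3, 4} → 3.

3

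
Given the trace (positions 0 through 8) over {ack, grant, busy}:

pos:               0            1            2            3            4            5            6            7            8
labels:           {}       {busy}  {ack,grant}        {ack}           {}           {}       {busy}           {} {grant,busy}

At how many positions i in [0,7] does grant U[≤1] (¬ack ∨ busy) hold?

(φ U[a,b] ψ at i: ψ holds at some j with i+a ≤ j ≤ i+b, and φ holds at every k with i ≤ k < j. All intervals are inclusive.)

6

Evaluate at each i in [0,7]:
  i=0: ✓ (rhs at j=0)
  i=1: ✓ (rhs at j=1)
  i=2: ✗ (no rhs in [2,3])
  i=3: ✗ (lhs fails at k=3 before rhs at j=4)
  i=4: ✓ (rhs at j=4)
  i=5: ✓ (rhs at j=5)
  i=6: ✓ (rhs at j=6)
  i=7: ✓ (rhs at j=7)
Positions where it holds: {0, 1, 4, 5, 6, 7} → 6.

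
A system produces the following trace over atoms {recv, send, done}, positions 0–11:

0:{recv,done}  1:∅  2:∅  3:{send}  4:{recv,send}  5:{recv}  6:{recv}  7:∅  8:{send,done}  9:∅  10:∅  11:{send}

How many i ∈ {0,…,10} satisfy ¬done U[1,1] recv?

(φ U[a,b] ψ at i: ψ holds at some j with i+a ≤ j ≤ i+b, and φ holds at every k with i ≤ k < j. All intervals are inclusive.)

Evaluate at each i in [0,10]:
  i=0: ✗ (no rhs in [1,1])
  i=1: ✗ (no rhs in [2,2])
  i=2: ✗ (no rhs in [3,3])
  i=3: ✓ (rhs at j=4; lhs holds on [3,3])
  i=4: ✓ (rhs at j=5; lhs holds on [4,4])
  i=5: ✓ (rhs at j=6; lhs holds on [5,5])
  i=6: ✗ (no rhs in [7,7])
  i=7: ✗ (no rhs in [8,8])
  i=8: ✗ (no rhs in [9,9])
  i=9: ✗ (no rhs in [10,10])
  i=10: ✗ (no rhs in [11,11])
Positions where it holds: {3, 4, 5} → 3.

3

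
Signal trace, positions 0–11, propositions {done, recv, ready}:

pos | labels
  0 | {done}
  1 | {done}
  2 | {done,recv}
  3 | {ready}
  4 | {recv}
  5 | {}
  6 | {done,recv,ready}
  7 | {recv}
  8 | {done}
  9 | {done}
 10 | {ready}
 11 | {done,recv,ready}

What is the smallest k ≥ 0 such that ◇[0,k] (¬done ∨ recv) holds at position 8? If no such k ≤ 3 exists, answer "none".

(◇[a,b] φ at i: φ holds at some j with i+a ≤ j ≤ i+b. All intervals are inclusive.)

2

Scan j = 8,9,… for (¬done ∨ recv):
  j=8: fails
  j=9: fails
  j=10: holds
First hit at j=10, so smallest k = 10-8 = 2.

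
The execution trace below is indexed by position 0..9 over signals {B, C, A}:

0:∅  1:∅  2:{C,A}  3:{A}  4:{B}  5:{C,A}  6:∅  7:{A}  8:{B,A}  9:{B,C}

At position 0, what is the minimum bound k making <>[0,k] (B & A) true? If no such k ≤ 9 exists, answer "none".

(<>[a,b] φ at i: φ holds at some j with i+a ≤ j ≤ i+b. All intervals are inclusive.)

8

Scan j = 0,1,… for (B & A):
  j=0: fails
  j=1: fails
  j=2: fails
  j=3: fails
  j=4: fails
  j=5: fails
  j=6: fails
  j=7: fails
  j=8: holds
First hit at j=8, so smallest k = 8-0 = 8.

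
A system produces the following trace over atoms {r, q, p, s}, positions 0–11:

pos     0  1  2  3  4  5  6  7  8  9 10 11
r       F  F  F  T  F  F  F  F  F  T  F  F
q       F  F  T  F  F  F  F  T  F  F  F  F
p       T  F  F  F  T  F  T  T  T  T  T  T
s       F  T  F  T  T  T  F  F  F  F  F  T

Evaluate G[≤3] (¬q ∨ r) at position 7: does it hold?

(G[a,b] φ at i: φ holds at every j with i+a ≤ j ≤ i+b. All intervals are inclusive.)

Check (¬q ∨ r) at every j in [7,10]:
  j=7: false
  j=8: true
  j=9: true
  j=10: true
Fails at j=7 → formula fails.

No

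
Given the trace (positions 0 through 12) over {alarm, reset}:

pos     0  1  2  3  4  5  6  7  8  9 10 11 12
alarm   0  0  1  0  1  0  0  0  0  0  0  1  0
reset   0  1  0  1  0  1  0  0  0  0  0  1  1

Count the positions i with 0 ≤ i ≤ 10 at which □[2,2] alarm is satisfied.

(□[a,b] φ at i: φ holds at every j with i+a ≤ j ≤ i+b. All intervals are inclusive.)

Evaluate at each i in [0,10]:
  i=0: ✓ (all of [2,2])
  i=1: ✗ (fails at j=3)
  i=2: ✓ (all of [4,4])
  i=3: ✗ (fails at j=5)
  i=4: ✗ (fails at j=6)
  i=5: ✗ (fails at j=7)
  i=6: ✗ (fails at j=8)
  i=7: ✗ (fails at j=9)
  i=8: ✗ (fails at j=10)
  i=9: ✓ (all of [11,11])
  i=10: ✗ (fails at j=12)
Positions where it holds: {0, 2, 9} → 3.

3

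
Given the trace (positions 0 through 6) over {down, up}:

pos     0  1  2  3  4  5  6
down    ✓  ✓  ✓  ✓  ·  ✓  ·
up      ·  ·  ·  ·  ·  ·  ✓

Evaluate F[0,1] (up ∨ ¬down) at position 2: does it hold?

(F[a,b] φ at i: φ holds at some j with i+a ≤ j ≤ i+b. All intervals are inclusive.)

Check (up ∨ ¬down) at each j in [2,3]:
  j=2: false
  j=3: false
No position in the window satisfies it → formula fails.

No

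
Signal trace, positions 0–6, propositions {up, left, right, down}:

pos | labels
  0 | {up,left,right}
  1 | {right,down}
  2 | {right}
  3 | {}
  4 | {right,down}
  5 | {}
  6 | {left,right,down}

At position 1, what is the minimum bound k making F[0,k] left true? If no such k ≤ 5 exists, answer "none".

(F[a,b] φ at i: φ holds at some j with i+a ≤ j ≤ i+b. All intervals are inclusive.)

5

Scan j = 1,2,… for left:
  j=1: fails
  j=2: fails
  j=3: fails
  j=4: fails
  j=5: fails
  j=6: holds
First hit at j=6, so smallest k = 6-1 = 5.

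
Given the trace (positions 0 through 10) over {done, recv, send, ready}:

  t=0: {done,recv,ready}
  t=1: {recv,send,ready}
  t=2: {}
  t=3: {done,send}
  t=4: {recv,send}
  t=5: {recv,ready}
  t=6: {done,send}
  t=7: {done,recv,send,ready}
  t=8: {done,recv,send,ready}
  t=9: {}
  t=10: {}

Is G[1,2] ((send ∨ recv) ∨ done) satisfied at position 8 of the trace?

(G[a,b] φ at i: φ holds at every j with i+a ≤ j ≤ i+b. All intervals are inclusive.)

Check ((send ∨ recv) ∨ done) at every j in [9,10]:
  j=9: false
  j=10: false
Fails at j=9 → formula fails.

Does not hold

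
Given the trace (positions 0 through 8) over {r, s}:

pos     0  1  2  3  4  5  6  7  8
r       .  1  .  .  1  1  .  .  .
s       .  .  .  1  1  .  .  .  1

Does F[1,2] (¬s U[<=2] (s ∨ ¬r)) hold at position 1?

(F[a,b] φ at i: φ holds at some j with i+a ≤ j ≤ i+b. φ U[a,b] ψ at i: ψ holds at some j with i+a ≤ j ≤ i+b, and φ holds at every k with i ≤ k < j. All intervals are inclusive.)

Check (¬s U[<=2] (s ∨ ¬r)) at each j in [2,3]:
  j=2: holds
  j=3: holds
Found at j=2 → formula holds.

Yes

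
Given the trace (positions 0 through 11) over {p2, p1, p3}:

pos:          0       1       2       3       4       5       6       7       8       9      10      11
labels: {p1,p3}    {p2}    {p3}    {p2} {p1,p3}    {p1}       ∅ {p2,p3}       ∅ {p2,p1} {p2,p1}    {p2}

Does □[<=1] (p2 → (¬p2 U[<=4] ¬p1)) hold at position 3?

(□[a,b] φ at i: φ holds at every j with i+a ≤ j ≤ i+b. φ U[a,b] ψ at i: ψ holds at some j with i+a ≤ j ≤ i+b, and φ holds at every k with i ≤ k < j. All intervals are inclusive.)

Check (p2 → (¬p2 U[<=4] ¬p1)) at every j in [3,4]:
  j=3: antecedent true; consequent holds → ✓
  j=4: antecedent false → ✓
All positions satisfy it → formula holds.

True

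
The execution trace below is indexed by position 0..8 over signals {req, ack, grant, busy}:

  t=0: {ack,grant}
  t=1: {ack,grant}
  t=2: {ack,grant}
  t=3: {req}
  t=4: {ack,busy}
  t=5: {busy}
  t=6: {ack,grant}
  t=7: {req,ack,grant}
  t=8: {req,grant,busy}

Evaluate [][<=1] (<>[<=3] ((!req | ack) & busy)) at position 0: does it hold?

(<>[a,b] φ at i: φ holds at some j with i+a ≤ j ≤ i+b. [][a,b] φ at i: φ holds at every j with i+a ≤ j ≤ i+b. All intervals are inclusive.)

Check <>[<=3] ((!req | ack) & busy) at every j in [0,1]:
  j=0: fails (none in [0,3])
  j=1: holds (witness at 4)
Fails at j=0 → formula fails.

False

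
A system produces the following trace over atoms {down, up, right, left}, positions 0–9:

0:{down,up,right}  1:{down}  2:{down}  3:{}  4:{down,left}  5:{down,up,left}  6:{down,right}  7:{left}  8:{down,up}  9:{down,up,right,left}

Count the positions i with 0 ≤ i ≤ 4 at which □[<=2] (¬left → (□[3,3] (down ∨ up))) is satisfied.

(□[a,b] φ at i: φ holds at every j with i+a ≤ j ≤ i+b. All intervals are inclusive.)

4

Evaluate at each i in [0,4]:
  i=0: ✗ (fails at j=0)
  i=1: ✓ (all of [1,3])
  i=2: ✓ (all of [2,4])
  i=3: ✓ (all of [3,5])
  i=4: ✓ (all of [4,6])
Positions where it holds: {1, 2, 3, 4} → 4.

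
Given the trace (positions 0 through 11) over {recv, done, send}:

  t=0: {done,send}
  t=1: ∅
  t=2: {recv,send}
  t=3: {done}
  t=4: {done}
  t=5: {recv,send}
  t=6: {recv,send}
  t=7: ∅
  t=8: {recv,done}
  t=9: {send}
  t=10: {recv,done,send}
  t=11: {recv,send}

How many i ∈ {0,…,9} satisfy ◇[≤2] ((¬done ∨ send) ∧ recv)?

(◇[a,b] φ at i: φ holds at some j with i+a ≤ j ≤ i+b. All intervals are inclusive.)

Evaluate at each i in [0,9]:
  i=0: ✓ (witness j=2)
  i=1: ✓ (witness j=2)
  i=2: ✓ (witness j=2)
  i=3: ✓ (witness j=5)
  i=4: ✓ (witness j=5)
  i=5: ✓ (witness j=5)
  i=6: ✓ (witness j=6)
  i=7: ✗ (none in [7,9])
  i=8: ✓ (witness j=10)
  i=9: ✓ (witness j=10)
Positions where it holds: {0, 1, 2, 3, 4, 5, 6, 8, 9} → 9.

9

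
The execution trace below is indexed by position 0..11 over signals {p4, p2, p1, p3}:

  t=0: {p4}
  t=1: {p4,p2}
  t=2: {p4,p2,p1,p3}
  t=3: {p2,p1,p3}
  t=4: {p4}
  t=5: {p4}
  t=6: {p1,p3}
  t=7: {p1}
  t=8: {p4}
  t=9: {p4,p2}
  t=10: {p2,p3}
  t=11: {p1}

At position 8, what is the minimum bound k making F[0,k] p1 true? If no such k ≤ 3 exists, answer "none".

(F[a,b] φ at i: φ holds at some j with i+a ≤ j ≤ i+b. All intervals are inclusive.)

Scan j = 8,9,… for p1:
  j=8: fails
  j=9: fails
  j=10: fails
  j=11: holds
First hit at j=11, so smallest k = 11-8 = 3.

3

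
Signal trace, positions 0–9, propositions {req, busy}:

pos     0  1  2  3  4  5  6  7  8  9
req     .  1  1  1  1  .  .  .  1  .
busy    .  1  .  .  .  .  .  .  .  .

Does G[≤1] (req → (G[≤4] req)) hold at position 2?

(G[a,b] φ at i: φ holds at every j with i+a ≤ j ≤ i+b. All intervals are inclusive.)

Does not hold

Check (req → (G[≤4] req)) at every j in [2,3]:
  j=2: antecedent true; consequent fails at 5 → ✗
  j=3: antecedent true; consequent fails at 5 → ✗
Fails at j=2 → formula fails.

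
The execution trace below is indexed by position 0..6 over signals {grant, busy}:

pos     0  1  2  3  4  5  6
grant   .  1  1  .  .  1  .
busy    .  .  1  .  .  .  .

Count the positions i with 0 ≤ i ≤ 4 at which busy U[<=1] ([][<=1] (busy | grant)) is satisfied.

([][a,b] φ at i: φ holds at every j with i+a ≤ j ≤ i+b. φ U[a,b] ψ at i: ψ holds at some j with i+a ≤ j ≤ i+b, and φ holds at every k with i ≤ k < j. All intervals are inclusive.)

Evaluate at each i in [0,4]:
  i=0: ✗ (lhs fails at k=0 before rhs at j=1)
  i=1: ✓ (rhs at j=1)
  i=2: ✗ (no rhs in [2,3])
  i=3: ✗ (no rhs in [3,4])
  i=4: ✗ (no rhs in [4,5])
Positions where it holds: {1} → 1.

1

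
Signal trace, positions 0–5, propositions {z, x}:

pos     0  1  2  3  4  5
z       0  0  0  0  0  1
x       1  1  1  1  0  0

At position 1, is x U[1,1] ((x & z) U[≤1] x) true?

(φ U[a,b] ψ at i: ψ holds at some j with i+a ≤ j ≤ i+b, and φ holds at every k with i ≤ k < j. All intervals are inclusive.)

True

Need some j in [2,2] with ((x & z) U[≤1] x), and x at every k in [1,j-1].
  j=2: ((x & z) U[≤1] x) holds; x holds at every k in [1,1] → satisfied.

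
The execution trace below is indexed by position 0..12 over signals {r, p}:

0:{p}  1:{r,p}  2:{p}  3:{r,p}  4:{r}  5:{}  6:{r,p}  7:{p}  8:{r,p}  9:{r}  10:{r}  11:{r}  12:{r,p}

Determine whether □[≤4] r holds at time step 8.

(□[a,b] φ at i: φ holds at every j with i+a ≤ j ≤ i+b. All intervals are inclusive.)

Holds

Check r at every j in [8,12]:
  j=8: true
  j=9: true
  j=10: true
  j=11: true
  j=12: true
All positions satisfy it → formula holds.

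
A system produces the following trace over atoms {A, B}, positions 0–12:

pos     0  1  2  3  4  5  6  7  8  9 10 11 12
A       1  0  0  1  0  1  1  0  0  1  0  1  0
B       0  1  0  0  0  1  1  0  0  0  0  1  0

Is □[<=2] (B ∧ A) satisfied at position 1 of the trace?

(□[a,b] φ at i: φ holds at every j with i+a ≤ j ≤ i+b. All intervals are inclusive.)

Check (B ∧ A) at every j in [1,3]:
  j=1: false
  j=2: false
  j=3: false
Fails at j=1 → formula fails.

No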